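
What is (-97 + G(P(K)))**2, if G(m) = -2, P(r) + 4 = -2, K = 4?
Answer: 9801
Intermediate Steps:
P(r) = -6 (P(r) = -4 - 2 = -6)
(-97 + G(P(K)))**2 = (-97 - 2)**2 = (-99)**2 = 9801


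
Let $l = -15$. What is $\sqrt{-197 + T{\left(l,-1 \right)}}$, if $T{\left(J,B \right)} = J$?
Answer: $2 i \sqrt{53} \approx 14.56 i$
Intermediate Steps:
$\sqrt{-197 + T{\left(l,-1 \right)}} = \sqrt{-197 - 15} = \sqrt{-212} = 2 i \sqrt{53}$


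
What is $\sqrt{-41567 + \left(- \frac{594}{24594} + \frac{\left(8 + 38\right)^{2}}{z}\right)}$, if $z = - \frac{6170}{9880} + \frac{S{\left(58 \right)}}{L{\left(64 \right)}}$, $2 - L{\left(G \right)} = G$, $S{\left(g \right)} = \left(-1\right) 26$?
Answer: $\frac{4 i \sqrt{2150732952705798771}}{25754017} \approx 227.78 i$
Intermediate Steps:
$S{\left(g \right)} = -26$
$L{\left(G \right)} = 2 - G$
$z = - \frac{6283}{30628}$ ($z = - \frac{6170}{9880} - \frac{26}{2 - 64} = \left(-6170\right) \frac{1}{9880} - \frac{26}{2 - 64} = - \frac{617}{988} - \frac{26}{-62} = - \frac{617}{988} - - \frac{13}{31} = - \frac{617}{988} + \frac{13}{31} = - \frac{6283}{30628} \approx -0.20514$)
$\sqrt{-41567 + \left(- \frac{594}{24594} + \frac{\left(8 + 38\right)^{2}}{z}\right)} = \sqrt{-41567 + \left(- \frac{594}{24594} + \frac{\left(8 + 38\right)^{2}}{- \frac{6283}{30628}}\right)} = \sqrt{-41567 + \left(\left(-594\right) \frac{1}{24594} + 46^{2} \left(- \frac{30628}{6283}\right)\right)} = \sqrt{-41567 + \left(- \frac{99}{4099} + 2116 \left(- \frac{30628}{6283}\right)\right)} = \sqrt{-41567 - \frac{265652089969}{25754017}} = \sqrt{- \frac{1336169314608}{25754017}} = \frac{4 i \sqrt{2150732952705798771}}{25754017}$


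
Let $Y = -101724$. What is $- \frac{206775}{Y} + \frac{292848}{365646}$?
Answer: $\frac{5855340089}{2066387428} \approx 2.8336$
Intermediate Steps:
$- \frac{206775}{Y} + \frac{292848}{365646} = - \frac{206775}{-101724} + \frac{292848}{365646} = \left(-206775\right) \left(- \frac{1}{101724}\right) + 292848 \cdot \frac{1}{365646} = \frac{68925}{33908} + \frac{48808}{60941} = \frac{5855340089}{2066387428}$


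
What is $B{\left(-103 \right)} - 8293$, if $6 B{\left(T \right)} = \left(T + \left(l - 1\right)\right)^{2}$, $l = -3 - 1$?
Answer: $-6349$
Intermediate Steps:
$l = -4$ ($l = -3 - 1 = -4$)
$B{\left(T \right)} = \frac{\left(-5 + T\right)^{2}}{6}$ ($B{\left(T \right)} = \frac{\left(T - 5\right)^{2}}{6} = \frac{\left(-5 + T\right)^{2}}{6}$)
$B{\left(-103 \right)} - 8293 = \frac{\left(-5 - 103\right)^{2}}{6} - 8293 = \frac{\left(-108\right)^{2}}{6} - 8293 = \frac{1}{6} \cdot 11664 - 8293 = 1944 - 8293 = -6349$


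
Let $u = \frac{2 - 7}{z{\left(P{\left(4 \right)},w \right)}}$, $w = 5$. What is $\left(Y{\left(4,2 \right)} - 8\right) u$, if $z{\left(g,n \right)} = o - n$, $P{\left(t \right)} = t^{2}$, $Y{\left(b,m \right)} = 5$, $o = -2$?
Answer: $- \frac{15}{7} \approx -2.1429$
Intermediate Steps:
$z{\left(g,n \right)} = -2 - n$
$u = \frac{5}{7}$ ($u = \frac{2 - 7}{-2 - 5} = - \frac{5}{-2 - 5} = - \frac{5}{-7} = \left(-5\right) \left(- \frac{1}{7}\right) = \frac{5}{7} \approx 0.71429$)
$\left(Y{\left(4,2 \right)} - 8\right) u = \left(5 - 8\right) \frac{5}{7} = \left(-3\right) \frac{5}{7} = - \frac{15}{7}$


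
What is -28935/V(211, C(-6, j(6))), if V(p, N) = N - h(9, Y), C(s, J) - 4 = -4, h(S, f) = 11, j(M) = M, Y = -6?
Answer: 28935/11 ≈ 2630.5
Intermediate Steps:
C(s, J) = 0 (C(s, J) = 4 - 4 = 0)
V(p, N) = -11 + N (V(p, N) = N - 1*11 = N - 11 = -11 + N)
-28935/V(211, C(-6, j(6))) = -28935/(-11 + 0) = -28935/(-11) = -28935*(-1/11) = 28935/11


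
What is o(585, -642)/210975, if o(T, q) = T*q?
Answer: -25038/14065 ≈ -1.7802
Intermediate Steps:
o(585, -642)/210975 = (585*(-642))/210975 = -375570*1/210975 = -25038/14065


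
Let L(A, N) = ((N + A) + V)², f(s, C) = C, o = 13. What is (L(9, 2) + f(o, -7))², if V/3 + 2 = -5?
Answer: 8649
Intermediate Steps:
V = -21 (V = -6 + 3*(-5) = -6 - 15 = -21)
L(A, N) = (-21 + A + N)² (L(A, N) = ((N + A) - 21)² = ((A + N) - 21)² = (-21 + A + N)²)
(L(9, 2) + f(o, -7))² = ((-21 + 9 + 2)² - 7)² = ((-10)² - 7)² = (100 - 7)² = 93² = 8649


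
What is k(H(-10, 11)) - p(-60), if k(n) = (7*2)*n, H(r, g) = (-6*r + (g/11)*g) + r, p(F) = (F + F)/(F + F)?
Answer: 853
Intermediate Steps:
p(F) = 1 (p(F) = (2*F)/((2*F)) = (2*F)*(1/(2*F)) = 1)
H(r, g) = -5*r + g²/11 (H(r, g) = (-6*r + (g*(1/11))*g) + r = (-6*r + (g/11)*g) + r = (-6*r + g²/11) + r = -5*r + g²/11)
k(n) = 14*n
k(H(-10, 11)) - p(-60) = 14*(-5*(-10) + (1/11)*11²) - 1*1 = 14*(50 + (1/11)*121) - 1 = 14*(50 + 11) - 1 = 14*61 - 1 = 854 - 1 = 853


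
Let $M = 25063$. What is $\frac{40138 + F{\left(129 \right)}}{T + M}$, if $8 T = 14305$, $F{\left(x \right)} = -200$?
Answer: $\frac{319504}{214809} \approx 1.4874$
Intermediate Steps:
$T = \frac{14305}{8}$ ($T = \frac{1}{8} \cdot 14305 = \frac{14305}{8} \approx 1788.1$)
$\frac{40138 + F{\left(129 \right)}}{T + M} = \frac{40138 - 200}{\frac{14305}{8} + 25063} = \frac{39938}{\frac{214809}{8}} = 39938 \cdot \frac{8}{214809} = \frac{319504}{214809}$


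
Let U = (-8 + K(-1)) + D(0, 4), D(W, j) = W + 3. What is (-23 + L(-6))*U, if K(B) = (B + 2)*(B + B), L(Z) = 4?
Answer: 133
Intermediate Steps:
D(W, j) = 3 + W
K(B) = 2*B*(2 + B) (K(B) = (2 + B)*(2*B) = 2*B*(2 + B))
U = -7 (U = (-8 + 2*(-1)*(2 - 1)) + (3 + 0) = (-8 + 2*(-1)*1) + 3 = (-8 - 2) + 3 = -10 + 3 = -7)
(-23 + L(-6))*U = (-23 + 4)*(-7) = -19*(-7) = 133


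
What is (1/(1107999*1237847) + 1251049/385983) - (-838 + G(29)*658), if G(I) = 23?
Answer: -64670276400728443672/4524688152666747 ≈ -14293.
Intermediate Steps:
(1/(1107999*1237847) + 1251049/385983) - (-838 + G(29)*658) = (1/(1107999*1237847) + 1251049/385983) - (-838 + 23*658) = ((1/1107999)*(1/1237847) + 1251049*(1/385983)) - (-838 + 15134) = (1/1371533238153 + 1251049/385983) - 1*14296 = 14665429795371440/4524688152666747 - 14296 = -64670276400728443672/4524688152666747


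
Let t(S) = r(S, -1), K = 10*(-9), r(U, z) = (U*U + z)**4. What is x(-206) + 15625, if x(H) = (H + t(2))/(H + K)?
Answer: 4625125/296 ≈ 15625.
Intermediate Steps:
r(U, z) = (z + U**2)**4 (r(U, z) = (U**2 + z)**4 = (z + U**2)**4)
K = -90
t(S) = (-1 + S**2)**4
x(H) = (81 + H)/(-90 + H) (x(H) = (H + (-1 + 2**2)**4)/(H - 90) = (H + (-1 + 4)**4)/(-90 + H) = (H + 3**4)/(-90 + H) = (H + 81)/(-90 + H) = (81 + H)/(-90 + H))
x(-206) + 15625 = (81 - 206)/(-90 - 206) + 15625 = -125/(-296) + 15625 = -1/296*(-125) + 15625 = 125/296 + 15625 = 4625125/296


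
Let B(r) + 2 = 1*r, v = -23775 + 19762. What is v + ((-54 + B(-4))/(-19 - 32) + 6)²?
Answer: -1144873/289 ≈ -3961.5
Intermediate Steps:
v = -4013
B(r) = -2 + r (B(r) = -2 + 1*r = -2 + r)
v + ((-54 + B(-4))/(-19 - 32) + 6)² = -4013 + ((-54 + (-2 - 4))/(-19 - 32) + 6)² = -4013 + ((-54 - 6)/(-51) + 6)² = -4013 + (-60*(-1/51) + 6)² = -4013 + (20/17 + 6)² = -4013 + (122/17)² = -4013 + 14884/289 = -1144873/289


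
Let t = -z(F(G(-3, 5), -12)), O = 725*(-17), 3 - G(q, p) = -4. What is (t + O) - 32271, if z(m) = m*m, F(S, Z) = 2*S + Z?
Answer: -44600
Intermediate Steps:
G(q, p) = 7 (G(q, p) = 3 - 1*(-4) = 3 + 4 = 7)
O = -12325
F(S, Z) = Z + 2*S
z(m) = m²
t = -4 (t = -(-12 + 2*7)² = -(-12 + 14)² = -1*2² = -1*4 = -4)
(t + O) - 32271 = (-4 - 12325) - 32271 = -12329 - 32271 = -44600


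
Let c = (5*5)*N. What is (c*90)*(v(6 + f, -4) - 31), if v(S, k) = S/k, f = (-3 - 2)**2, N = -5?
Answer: 871875/2 ≈ 4.3594e+5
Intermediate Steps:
f = 25 (f = (-5)**2 = 25)
c = -125 (c = (5*5)*(-5) = 25*(-5) = -125)
(c*90)*(v(6 + f, -4) - 31) = (-125*90)*((6 + 25)/(-4) - 31) = -11250*(31*(-1/4) - 31) = -11250*(-31/4 - 31) = -11250*(-155/4) = 871875/2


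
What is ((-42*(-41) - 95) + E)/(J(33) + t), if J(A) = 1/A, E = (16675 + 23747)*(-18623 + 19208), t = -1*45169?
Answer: -780400401/1490576 ≈ -523.56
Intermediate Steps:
t = -45169
E = 23646870 (E = 40422*585 = 23646870)
((-42*(-41) - 95) + E)/(J(33) + t) = ((-42*(-41) - 95) + 23646870)/(1/33 - 45169) = ((1722 - 95) + 23646870)/(1/33 - 45169) = (1627 + 23646870)/(-1490576/33) = 23648497*(-33/1490576) = -780400401/1490576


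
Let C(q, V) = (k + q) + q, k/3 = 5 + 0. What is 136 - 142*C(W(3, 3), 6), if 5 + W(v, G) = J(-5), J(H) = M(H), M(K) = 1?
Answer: -858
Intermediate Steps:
k = 15 (k = 3*(5 + 0) = 3*5 = 15)
J(H) = 1
W(v, G) = -4 (W(v, G) = -5 + 1 = -4)
C(q, V) = 15 + 2*q (C(q, V) = (15 + q) + q = 15 + 2*q)
136 - 142*C(W(3, 3), 6) = 136 - 142*(15 + 2*(-4)) = 136 - 142*(15 - 8) = 136 - 142*7 = 136 - 994 = -858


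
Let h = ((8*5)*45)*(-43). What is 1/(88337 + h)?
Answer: 1/10937 ≈ 9.1433e-5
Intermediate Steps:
h = -77400 (h = (40*45)*(-43) = 1800*(-43) = -77400)
1/(88337 + h) = 1/(88337 - 77400) = 1/10937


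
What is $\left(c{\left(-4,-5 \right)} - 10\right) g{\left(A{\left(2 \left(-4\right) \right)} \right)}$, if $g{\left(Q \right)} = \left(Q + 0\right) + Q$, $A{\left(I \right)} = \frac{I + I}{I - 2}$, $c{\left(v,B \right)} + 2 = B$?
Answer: $- \frac{272}{5} \approx -54.4$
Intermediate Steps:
$c{\left(v,B \right)} = -2 + B$
$A{\left(I \right)} = \frac{2 I}{-2 + I}$
$g{\left(Q \right)} = 2 Q$ ($g{\left(Q \right)} = Q + Q = 2 Q$)
$\left(c{\left(-4,-5 \right)} - 10\right) g{\left(A{\left(2 \left(-4\right) \right)} \right)} = \left(\left(-2 - 5\right) - 10\right) 2 \frac{2 \cdot 2 \left(-4\right)}{-2 + 2 \left(-4\right)} = \left(-7 - 10\right) 2 \cdot 2 \left(-8\right) \frac{1}{-2 - 8} = - 17 \cdot 2 \cdot 2 \left(-8\right) \frac{1}{-10} = - 17 \cdot 2 \cdot 2 \left(-8\right) \left(- \frac{1}{10}\right) = - 17 \cdot 2 \cdot \frac{8}{5} = \left(-17\right) \frac{16}{5} = - \frac{272}{5}$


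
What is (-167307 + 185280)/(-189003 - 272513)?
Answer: -17973/461516 ≈ -0.038943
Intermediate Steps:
(-167307 + 185280)/(-189003 - 272513) = 17973/(-461516) = 17973*(-1/461516) = -17973/461516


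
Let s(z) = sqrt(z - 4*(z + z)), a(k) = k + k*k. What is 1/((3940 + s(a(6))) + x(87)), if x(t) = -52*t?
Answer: -292/170675 - 7*I*sqrt(6)/341350 ≈ -0.0017109 - 5.0231e-5*I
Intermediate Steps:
a(k) = k + k**2
s(z) = sqrt(7)*sqrt(-z) (s(z) = sqrt(z - 8*z) = sqrt(-7*z) = sqrt(7)*sqrt(-z))
1/((3940 + s(a(6))) + x(87)) = 1/((3940 + sqrt(7)*sqrt(-6*(1 + 6))) - 52*87) = 1/((3940 + sqrt(7)*sqrt(-6*7)) - 4524) = 1/((3940 + sqrt(7)*sqrt(-1*42)) - 4524) = 1/((3940 + sqrt(7)*sqrt(-42)) - 4524) = 1/((3940 + sqrt(7)*(I*sqrt(42))) - 4524) = 1/((3940 + 7*I*sqrt(6)) - 4524) = 1/(-584 + 7*I*sqrt(6))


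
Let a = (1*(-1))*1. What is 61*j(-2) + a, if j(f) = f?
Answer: -123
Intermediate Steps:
a = -1 (a = -1*1 = -1)
61*j(-2) + a = 61*(-2) - 1 = -122 - 1 = -123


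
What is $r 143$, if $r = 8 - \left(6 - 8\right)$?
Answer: $1430$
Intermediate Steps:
$r = 10$ ($r = 8 - \left(6 - 8\right) = 8 - -2 = 8 + 2 = 10$)
$r 143 = 10 \cdot 143 = 1430$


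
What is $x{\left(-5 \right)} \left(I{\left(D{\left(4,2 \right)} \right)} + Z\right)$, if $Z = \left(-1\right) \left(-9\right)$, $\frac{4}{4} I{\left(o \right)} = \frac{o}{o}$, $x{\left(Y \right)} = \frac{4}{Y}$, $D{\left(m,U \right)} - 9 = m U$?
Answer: $-8$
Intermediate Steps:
$D{\left(m,U \right)} = 9 + U m$ ($D{\left(m,U \right)} = 9 + m U = 9 + U m$)
$I{\left(o \right)} = 1$ ($I{\left(o \right)} = \frac{o}{o} = 1$)
$Z = 9$
$x{\left(-5 \right)} \left(I{\left(D{\left(4,2 \right)} \right)} + Z\right) = \frac{4}{-5} \left(1 + 9\right) = 4 \left(- \frac{1}{5}\right) 10 = \left(- \frac{4}{5}\right) 10 = -8$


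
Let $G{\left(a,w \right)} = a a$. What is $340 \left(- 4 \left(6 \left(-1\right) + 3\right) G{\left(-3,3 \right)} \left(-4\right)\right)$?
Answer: $-146880$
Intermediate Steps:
$G{\left(a,w \right)} = a^{2}$
$340 \left(- 4 \left(6 \left(-1\right) + 3\right) G{\left(-3,3 \right)} \left(-4\right)\right) = 340 \left(- 4 \left(6 \left(-1\right) + 3\right) \left(-3\right)^{2} \left(-4\right)\right) = 340 \left(- 4 \left(-6 + 3\right) 9 \left(-4\right)\right) = 340 \left(- 4 \left(-3\right) 9 \left(-4\right)\right) = 340 \left(- 4 \left(\left(-27\right) \left(-4\right)\right)\right) = 340 \left(\left(-4\right) 108\right) = 340 \left(-432\right) = -146880$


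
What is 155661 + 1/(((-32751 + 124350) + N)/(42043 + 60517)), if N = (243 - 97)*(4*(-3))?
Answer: 13985776427/89847 ≈ 1.5566e+5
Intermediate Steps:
N = -1752 (N = 146*(-12) = -1752)
155661 + 1/(((-32751 + 124350) + N)/(42043 + 60517)) = 155661 + 1/(((-32751 + 124350) - 1752)/(42043 + 60517)) = 155661 + 1/((91599 - 1752)/102560) = 155661 + 1/(89847*(1/102560)) = 155661 + 1/(89847/102560) = 155661 + 102560/89847 = 13985776427/89847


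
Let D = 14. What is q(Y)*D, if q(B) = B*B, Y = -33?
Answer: 15246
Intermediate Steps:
q(B) = B²
q(Y)*D = (-33)²*14 = 1089*14 = 15246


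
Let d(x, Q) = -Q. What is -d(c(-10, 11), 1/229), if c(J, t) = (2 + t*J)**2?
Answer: 1/229 ≈ 0.0043668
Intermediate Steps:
c(J, t) = (2 + J*t)**2
-d(c(-10, 11), 1/229) = -(-1)/229 = -1*(-1/229) = 1/229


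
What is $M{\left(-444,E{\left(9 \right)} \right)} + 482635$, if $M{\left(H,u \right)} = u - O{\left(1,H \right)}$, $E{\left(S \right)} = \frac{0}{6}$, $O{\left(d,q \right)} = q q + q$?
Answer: $285943$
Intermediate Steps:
$O{\left(d,q \right)} = q + q^{2}$ ($O{\left(d,q \right)} = q^{2} + q = q + q^{2}$)
$E{\left(S \right)} = 0$ ($E{\left(S \right)} = 0 \cdot \frac{1}{6} = 0$)
$M{\left(H,u \right)} = u - H \left(1 + H\right)$
$M{\left(-444,E{\left(9 \right)} \right)} + 482635 = \left(0 - - 444 \left(1 - 444\right)\right) + 482635 = \left(0 - \left(-444\right) \left(-443\right)\right) + 482635 = \left(0 - 196692\right) + 482635 = -196692 + 482635 = 285943$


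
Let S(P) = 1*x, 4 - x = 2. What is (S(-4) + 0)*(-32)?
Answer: -64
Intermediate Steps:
x = 2 (x = 4 - 1*2 = 4 - 2 = 2)
S(P) = 2 (S(P) = 1*2 = 2)
(S(-4) + 0)*(-32) = (2 + 0)*(-32) = 2*(-32) = -64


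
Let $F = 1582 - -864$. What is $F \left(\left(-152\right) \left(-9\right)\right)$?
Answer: $3346128$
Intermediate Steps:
$F = 2446$ ($F = 1582 + 864 = 2446$)
$F \left(\left(-152\right) \left(-9\right)\right) = 2446 \left(\left(-152\right) \left(-9\right)\right) = 2446 \cdot 1368 = 3346128$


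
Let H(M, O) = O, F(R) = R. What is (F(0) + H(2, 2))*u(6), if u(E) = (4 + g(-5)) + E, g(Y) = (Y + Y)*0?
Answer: 20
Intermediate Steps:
g(Y) = 0 (g(Y) = (2*Y)*0 = 0)
u(E) = 4 + E (u(E) = (4 + 0) + E = 4 + E)
(F(0) + H(2, 2))*u(6) = (0 + 2)*(4 + 6) = 2*10 = 20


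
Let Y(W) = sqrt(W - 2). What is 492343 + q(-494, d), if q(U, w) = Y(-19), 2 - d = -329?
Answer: 492343 + I*sqrt(21) ≈ 4.9234e+5 + 4.5826*I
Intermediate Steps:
d = 331 (d = 2 - 1*(-329) = 2 + 329 = 331)
Y(W) = sqrt(-2 + W)
q(U, w) = I*sqrt(21) (q(U, w) = sqrt(-2 - 19) = sqrt(-21) = I*sqrt(21))
492343 + q(-494, d) = 492343 + I*sqrt(21)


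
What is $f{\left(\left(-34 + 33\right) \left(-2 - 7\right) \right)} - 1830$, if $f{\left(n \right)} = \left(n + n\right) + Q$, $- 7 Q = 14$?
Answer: $-1814$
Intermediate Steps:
$Q = -2$ ($Q = \left(- \frac{1}{7}\right) 14 = -2$)
$f{\left(n \right)} = -2 + 2 n$ ($f{\left(n \right)} = \left(n + n\right) - 2 = 2 n - 2 = -2 + 2 n$)
$f{\left(\left(-34 + 33\right) \left(-2 - 7\right) \right)} - 1830 = \left(-2 + 2 \left(-34 + 33\right) \left(-2 - 7\right)\right) - 1830 = \left(-2 + 2 \left(\left(-1\right) \left(-9\right)\right)\right) - 1830 = \left(-2 + 2 \cdot 9\right) - 1830 = \left(-2 + 18\right) - 1830 = 16 - 1830 = -1814$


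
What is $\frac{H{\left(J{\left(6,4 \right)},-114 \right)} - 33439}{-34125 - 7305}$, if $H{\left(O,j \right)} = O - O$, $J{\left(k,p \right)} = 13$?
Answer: $\frac{33439}{41430} \approx 0.80712$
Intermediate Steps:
$H{\left(O,j \right)} = 0$
$\frac{H{\left(J{\left(6,4 \right)},-114 \right)} - 33439}{-34125 - 7305} = \frac{0 - 33439}{-34125 - 7305} = - \frac{33439}{-41430} = \left(-33439\right) \left(- \frac{1}{41430}\right) = \frac{33439}{41430}$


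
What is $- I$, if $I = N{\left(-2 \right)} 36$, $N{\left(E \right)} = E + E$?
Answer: $144$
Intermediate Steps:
$N{\left(E \right)} = 2 E$
$I = -144$ ($I = 2 \left(-2\right) 36 = \left(-4\right) 36 = -144$)
$- I = \left(-1\right) \left(-144\right) = 144$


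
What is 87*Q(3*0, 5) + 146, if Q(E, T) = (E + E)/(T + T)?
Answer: 146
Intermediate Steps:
Q(E, T) = E/T (Q(E, T) = (2*E)/((2*T)) = (2*E)*(1/(2*T)) = E/T)
87*Q(3*0, 5) + 146 = 87*((3*0)/5) + 146 = 87*(0*(⅕)) + 146 = 87*0 + 146 = 0 + 146 = 146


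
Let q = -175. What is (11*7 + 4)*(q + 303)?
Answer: 10368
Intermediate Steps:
(11*7 + 4)*(q + 303) = (11*7 + 4)*(-175 + 303) = (77 + 4)*128 = 81*128 = 10368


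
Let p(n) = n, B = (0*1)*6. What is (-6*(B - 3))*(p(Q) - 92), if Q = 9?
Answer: -1494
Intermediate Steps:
B = 0 (B = 0*6 = 0)
(-6*(B - 3))*(p(Q) - 92) = (-6*(0 - 3))*(9 - 92) = -6*(-3)*(-83) = 18*(-83) = -1494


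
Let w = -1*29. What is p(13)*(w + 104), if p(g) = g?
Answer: 975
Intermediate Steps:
w = -29
p(13)*(w + 104) = 13*(-29 + 104) = 13*75 = 975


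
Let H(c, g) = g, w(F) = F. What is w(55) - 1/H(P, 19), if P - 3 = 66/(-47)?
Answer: 1044/19 ≈ 54.947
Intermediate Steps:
P = 75/47 (P = 3 + 66/(-47) = 3 + 66*(-1/47) = 3 - 66/47 = 75/47 ≈ 1.5957)
w(55) - 1/H(P, 19) = 55 - 1/19 = 1044/19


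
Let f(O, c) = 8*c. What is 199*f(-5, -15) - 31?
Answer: -23911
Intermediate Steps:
199*f(-5, -15) - 31 = 199*(8*(-15)) - 31 = 199*(-120) - 31 = -23880 - 31 = -23911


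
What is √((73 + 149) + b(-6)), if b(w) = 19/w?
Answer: √7878/6 ≈ 14.793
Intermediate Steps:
√((73 + 149) + b(-6)) = √((73 + 149) + 19/(-6)) = √(222 + 19*(-⅙)) = √(222 - 19/6) = √(1313/6) = √7878/6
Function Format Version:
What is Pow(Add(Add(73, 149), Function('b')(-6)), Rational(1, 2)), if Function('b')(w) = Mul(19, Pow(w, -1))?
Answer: Mul(Rational(1, 6), Pow(7878, Rational(1, 2))) ≈ 14.793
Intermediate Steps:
Pow(Add(Add(73, 149), Function('b')(-6)), Rational(1, 2)) = Pow(Add(Add(73, 149), Mul(19, Pow(-6, -1))), Rational(1, 2)) = Pow(Add(222, Mul(19, Rational(-1, 6))), Rational(1, 2)) = Pow(Add(222, Rational(-19, 6)), Rational(1, 2)) = Pow(Rational(1313, 6), Rational(1, 2)) = Mul(Rational(1, 6), Pow(7878, Rational(1, 2)))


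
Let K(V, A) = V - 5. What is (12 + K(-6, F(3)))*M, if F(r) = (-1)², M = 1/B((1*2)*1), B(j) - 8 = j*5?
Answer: 1/18 ≈ 0.055556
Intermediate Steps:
B(j) = 8 + 5*j (B(j) = 8 + j*5 = 8 + 5*j)
M = 1/18 (M = 1/(8 + 5*((1*2)*1)) = 1/(8 + 5*(2*1)) = 1/(8 + 5*2) = 1/(8 + 10) = 1/18 ≈ 0.055556)
F(r) = 1
K(V, A) = -5 + V
(12 + K(-6, F(3)))*M = (12 + (-5 - 6))*(1/18) = (12 - 11)*(1/18) = 1*(1/18) = 1/18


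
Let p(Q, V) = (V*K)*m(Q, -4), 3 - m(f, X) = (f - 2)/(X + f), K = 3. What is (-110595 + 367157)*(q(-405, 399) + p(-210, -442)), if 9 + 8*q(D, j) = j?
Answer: -143609938095/214 ≈ -6.7107e+8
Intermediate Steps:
q(D, j) = -9/8 + j/8
m(f, X) = 3 - (-2 + f)/(X + f) (m(f, X) = 3 - (f - 2)/(X + f) = 3 - (-2 + f)/(X + f))
p(Q, V) = 3*V*(-10 + 2*Q)/(-4 + Q) (p(Q, V) = (V*3)*((2 + 2*Q + 3*(-4))/(-4 + Q)) = (3*V)*((2 + 2*Q - 12)/(-4 + Q)) = (3*V)*((-10 + 2*Q)/(-4 + Q)) = 3*V*(-10 + 2*Q)/(-4 + Q))
(-110595 + 367157)*(q(-405, 399) + p(-210, -442)) = (-110595 + 367157)*((-9/8 + (⅛)*399) + 6*(-442)*(-5 - 210)/(-4 - 210)) = 256562*((-9/8 + 399/8) + 6*(-442)*(-215)/(-214)) = 256562*(195/4 + 6*(-442)*(-1/214)*(-215)) = 256562*(195/4 - 285090/107) = 256562*(-1119495/428) = -143609938095/214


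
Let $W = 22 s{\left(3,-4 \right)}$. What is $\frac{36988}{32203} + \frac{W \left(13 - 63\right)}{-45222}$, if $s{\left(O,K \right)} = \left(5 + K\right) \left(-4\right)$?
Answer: $\frac{765489068}{728142033} \approx 1.0513$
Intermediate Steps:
$s{\left(O,K \right)} = -20 - 4 K$
$W = -88$ ($W = 22 \left(-20 - -16\right) = 22 \left(-20 + 16\right) = 22 \left(-4\right) = -88$)
$\frac{36988}{32203} + \frac{W \left(13 - 63\right)}{-45222} = \frac{36988}{32203} + \frac{\left(-88\right) \left(13 - 63\right)}{-45222} = 36988 \cdot \frac{1}{32203} + \left(-88\right) \left(-50\right) \left(- \frac{1}{45222}\right) = \frac{36988}{32203} + 4400 \left(- \frac{1}{45222}\right) = \frac{36988}{32203} - \frac{2200}{22611} = \frac{765489068}{728142033}$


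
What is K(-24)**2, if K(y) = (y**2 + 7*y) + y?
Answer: 147456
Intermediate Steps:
K(y) = y**2 + 8*y
K(-24)**2 = (-24*(8 - 24))**2 = (-24*(-16))**2 = 384**2 = 147456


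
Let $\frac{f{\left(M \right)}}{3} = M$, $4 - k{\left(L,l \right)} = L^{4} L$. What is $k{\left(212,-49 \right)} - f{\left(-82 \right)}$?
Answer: $-428232184582$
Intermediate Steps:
$k{\left(L,l \right)} = 4 - L^{5}$ ($k{\left(L,l \right)} = 4 - L^{4} L = 4 - L^{5}$)
$f{\left(M \right)} = 3 M$
$k{\left(212,-49 \right)} - f{\left(-82 \right)} = \left(4 - 212^{5}\right) - 3 \left(-82\right) = \left(4 - 428232184832\right) - -246 = \left(4 - 428232184832\right) + 246 = -428232184828 + 246 = -428232184582$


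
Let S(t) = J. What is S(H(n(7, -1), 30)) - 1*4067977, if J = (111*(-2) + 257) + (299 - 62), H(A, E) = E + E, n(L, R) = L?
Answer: -4067705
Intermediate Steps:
H(A, E) = 2*E
J = 272 (J = (-222 + 257) + 237 = 35 + 237 = 272)
S(t) = 272
S(H(n(7, -1), 30)) - 1*4067977 = 272 - 1*4067977 = 272 - 4067977 = -4067705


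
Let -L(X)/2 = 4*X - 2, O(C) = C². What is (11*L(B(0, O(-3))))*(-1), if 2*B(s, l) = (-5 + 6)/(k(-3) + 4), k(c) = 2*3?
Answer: -198/5 ≈ -39.600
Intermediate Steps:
k(c) = 6
B(s, l) = 1/20 (B(s, l) = ((-5 + 6)/(6 + 4))/2 = (1/10)/2 = (1*(⅒))/2 = (½)*(⅒) = 1/20)
L(X) = 4 - 8*X (L(X) = -2*(4*X - 2) = -2*(-2 + 4*X) = 4 - 8*X)
(11*L(B(0, O(-3))))*(-1) = (11*(4 - 8*1/20))*(-1) = (11*(4 - ⅖))*(-1) = (11*(18/5))*(-1) = (198/5)*(-1) = -198/5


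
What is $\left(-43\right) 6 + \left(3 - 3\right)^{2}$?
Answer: $-258$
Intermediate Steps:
$\left(-43\right) 6 + \left(3 - 3\right)^{2} = -258 + 0^{2} = -258 + 0 = -258$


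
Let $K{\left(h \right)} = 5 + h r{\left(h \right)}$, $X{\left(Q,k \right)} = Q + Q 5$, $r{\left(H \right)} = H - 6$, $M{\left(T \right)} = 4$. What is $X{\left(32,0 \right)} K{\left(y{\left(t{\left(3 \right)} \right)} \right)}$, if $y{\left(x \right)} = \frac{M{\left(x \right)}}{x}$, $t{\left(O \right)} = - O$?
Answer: $\frac{8512}{3} \approx 2837.3$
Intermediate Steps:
$y{\left(x \right)} = \frac{4}{x}$
$r{\left(H \right)} = -6 + H$ ($r{\left(H \right)} = H - 6 = -6 + H$)
$X{\left(Q,k \right)} = 6 Q$ ($X{\left(Q,k \right)} = Q + 5 Q = 6 Q$)
$K{\left(h \right)} = 5 + h \left(-6 + h\right)$
$X{\left(32,0 \right)} K{\left(y{\left(t{\left(3 \right)} \right)} \right)} = 6 \cdot 32 \left(5 + \frac{4}{\left(-1\right) 3} \left(-6 + \frac{4}{\left(-1\right) 3}\right)\right) = 192 \left(5 + \frac{4}{-3} \left(-6 + \frac{4}{-3}\right)\right) = 192 \left(5 + 4 \left(- \frac{1}{3}\right) \left(-6 + 4 \left(- \frac{1}{3}\right)\right)\right) = 192 \left(5 - \frac{4 \left(-6 - \frac{4}{3}\right)}{3}\right) = 192 \left(5 - - \frac{88}{9}\right) = 192 \left(5 + \frac{88}{9}\right) = 192 \cdot \frac{133}{9} = \frac{8512}{3}$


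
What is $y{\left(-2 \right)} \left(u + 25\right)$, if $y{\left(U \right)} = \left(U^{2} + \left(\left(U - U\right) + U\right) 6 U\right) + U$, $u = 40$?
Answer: $1690$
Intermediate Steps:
$y{\left(U \right)} = U + 7 U^{2}$ ($y{\left(U \right)} = \left(U^{2} + \left(0 + U\right) 6 U\right) + U = \left(U^{2} + U 6 U\right) + U = \left(U^{2} + 6 U U\right) + U = \left(U^{2} + 6 U^{2}\right) + U = 7 U^{2} + U = U + 7 U^{2}$)
$y{\left(-2 \right)} \left(u + 25\right) = - 2 \left(1 + 7 \left(-2\right)\right) \left(40 + 25\right) = - 2 \left(1 - 14\right) 65 = \left(-2\right) \left(-13\right) 65 = 26 \cdot 65 = 1690$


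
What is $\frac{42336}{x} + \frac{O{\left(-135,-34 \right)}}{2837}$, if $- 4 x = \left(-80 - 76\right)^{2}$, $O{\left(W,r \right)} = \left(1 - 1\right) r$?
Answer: $- \frac{1176}{169} \approx -6.9586$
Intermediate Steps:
$O{\left(W,r \right)} = 0$ ($O{\left(W,r \right)} = 0 r = 0$)
$x = -6084$ ($x = - \frac{\left(-80 - 76\right)^{2}}{4} = - \frac{\left(-156\right)^{2}}{4} = \left(- \frac{1}{4}\right) 24336 = -6084$)
$\frac{42336}{x} + \frac{O{\left(-135,-34 \right)}}{2837} = \frac{42336}{-6084} + \frac{0}{2837} = 42336 \left(- \frac{1}{6084}\right) + 0 \cdot \frac{1}{2837} = - \frac{1176}{169} + 0 = - \frac{1176}{169}$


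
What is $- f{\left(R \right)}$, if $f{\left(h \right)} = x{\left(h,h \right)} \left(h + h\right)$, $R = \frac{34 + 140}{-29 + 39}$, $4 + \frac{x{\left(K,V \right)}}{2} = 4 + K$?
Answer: $- \frac{30276}{25} \approx -1211.0$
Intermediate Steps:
$x{\left(K,V \right)} = 2 K$ ($x{\left(K,V \right)} = -8 + 2 \left(4 + K\right) = -8 + \left(8 + 2 K\right) = 2 K$)
$R = \frac{87}{5}$ ($R = \frac{174}{10} = 174 \cdot \frac{1}{10} = \frac{87}{5} \approx 17.4$)
$f{\left(h \right)} = 4 h^{2}$ ($f{\left(h \right)} = 2 h \left(h + h\right) = 2 h 2 h = 4 h^{2}$)
$- f{\left(R \right)} = - 4 \left(\frac{87}{5}\right)^{2} = - \frac{4 \cdot 7569}{25} = \left(-1\right) \frac{30276}{25} = - \frac{30276}{25}$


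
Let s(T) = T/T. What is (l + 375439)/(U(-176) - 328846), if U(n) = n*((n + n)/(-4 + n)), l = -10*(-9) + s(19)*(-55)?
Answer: -8448165/7406779 ≈ -1.1406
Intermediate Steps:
s(T) = 1
l = 35 (l = -10*(-9) + 1*(-55) = 90 - 55 = 35)
U(n) = 2*n²/(-4 + n) (U(n) = n*((2*n)/(-4 + n)) = n*(2*n/(-4 + n)) = 2*n²/(-4 + n))
(l + 375439)/(U(-176) - 328846) = (35 + 375439)/(2*(-176)²/(-4 - 176) - 328846) = 375474/(2*30976/(-180) - 328846) = 375474/(2*30976*(-1/180) - 328846) = 375474/(-15488/45 - 328846) = 375474/(-14813558/45) = 375474*(-45/14813558) = -8448165/7406779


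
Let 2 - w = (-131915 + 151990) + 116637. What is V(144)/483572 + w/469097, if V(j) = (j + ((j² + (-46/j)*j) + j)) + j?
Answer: -28100430643/113421087242 ≈ -0.24775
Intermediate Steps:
w = -136710 (w = 2 - ((-131915 + 151990) + 116637) = 2 - (20075 + 116637) = 2 - 1*136712 = 2 - 136712 = -136710)
V(j) = -46 + j² + 3*j (V(j) = (j + ((j² - 46) + j)) + j = (j + ((-46 + j²) + j)) + j = (j + (-46 + j + j²)) + j = (-46 + j² + 2*j) + j = -46 + j² + 3*j)
V(144)/483572 + w/469097 = (-46 + 144² + 3*144)/483572 - 136710/469097 = (-46 + 20736 + 432)*(1/483572) - 136710*1/469097 = 21122*(1/483572) - 136710/469097 = 10561/241786 - 136710/469097 = -28100430643/113421087242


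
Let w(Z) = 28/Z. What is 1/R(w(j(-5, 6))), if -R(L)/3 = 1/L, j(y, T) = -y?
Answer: -28/15 ≈ -1.8667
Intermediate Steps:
R(L) = -3/L
1/R(w(j(-5, 6))) = 1/(-3/(28/((-1*(-5))))) = 1/(-3/(28/5)) = 1/(-3/(28*(1/5))) = 1/(-3/28/5) = 1/(-3*5/28) = 1/(-15/28) = -28/15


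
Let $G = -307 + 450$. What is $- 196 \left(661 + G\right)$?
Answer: $-157584$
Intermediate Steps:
$G = 143$
$- 196 \left(661 + G\right) = - 196 \left(661 + 143\right) = \left(-196\right) 804 = -157584$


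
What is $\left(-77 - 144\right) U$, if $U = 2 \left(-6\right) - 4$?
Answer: $3536$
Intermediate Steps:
$U = -16$ ($U = -12 - 4 = -16$)
$\left(-77 - 144\right) U = \left(-77 - 144\right) \left(-16\right) = \left(-221\right) \left(-16\right) = 3536$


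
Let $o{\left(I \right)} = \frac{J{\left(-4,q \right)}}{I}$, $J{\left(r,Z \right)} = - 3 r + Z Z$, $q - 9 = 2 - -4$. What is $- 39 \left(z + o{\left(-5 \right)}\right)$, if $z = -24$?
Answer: $\frac{13923}{5} \approx 2784.6$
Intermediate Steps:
$q = 15$ ($q = 9 + \left(2 - -4\right) = 9 + \left(2 + 4\right) = 9 + 6 = 15$)
$J{\left(r,Z \right)} = Z^{2} - 3 r$ ($J{\left(r,Z \right)} = - 3 r + Z^{2} = Z^{2} - 3 r$)
$o{\left(I \right)} = \frac{237}{I}$ ($o{\left(I \right)} = \frac{15^{2} - -12}{I} = \frac{225 + 12}{I} = \frac{237}{I}$)
$- 39 \left(z + o{\left(-5 \right)}\right) = - 39 \left(-24 + \frac{237}{-5}\right) = - 39 \left(-24 + 237 \left(- \frac{1}{5}\right)\right) = - 39 \left(-24 - \frac{237}{5}\right) = \left(-39\right) \left(- \frac{357}{5}\right) = \frac{13923}{5}$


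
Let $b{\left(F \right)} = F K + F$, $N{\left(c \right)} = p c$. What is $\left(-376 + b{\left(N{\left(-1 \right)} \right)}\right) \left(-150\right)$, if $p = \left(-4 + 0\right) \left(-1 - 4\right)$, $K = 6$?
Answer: $77400$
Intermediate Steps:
$p = 20$ ($p = \left(-4\right) \left(-5\right) = 20$)
$N{\left(c \right)} = 20 c$
$b{\left(F \right)} = 7 F$ ($b{\left(F \right)} = F 6 + F = 6 F + F = 7 F$)
$\left(-376 + b{\left(N{\left(-1 \right)} \right)}\right) \left(-150\right) = \left(-376 + 7 \cdot 20 \left(-1\right)\right) \left(-150\right) = \left(-376 + 7 \left(-20\right)\right) \left(-150\right) = \left(-376 - 140\right) \left(-150\right) = \left(-516\right) \left(-150\right) = 77400$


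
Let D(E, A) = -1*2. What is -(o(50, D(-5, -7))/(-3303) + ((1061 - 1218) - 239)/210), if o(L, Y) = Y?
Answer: 217928/115605 ≈ 1.8851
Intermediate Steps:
D(E, A) = -2
-(o(50, D(-5, -7))/(-3303) + ((1061 - 1218) - 239)/210) = -(-2/(-3303) + ((1061 - 1218) - 239)/210) = -(-2*(-1/3303) + (-157 - 239)*(1/210)) = -(2/3303 - 396*1/210) = -(2/3303 - 66/35) = -1*(-217928/115605) = 217928/115605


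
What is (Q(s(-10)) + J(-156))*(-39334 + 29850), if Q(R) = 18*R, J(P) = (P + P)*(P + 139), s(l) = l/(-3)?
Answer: -50872176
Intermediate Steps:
s(l) = -l/3 (s(l) = l*(-⅓) = -l/3)
J(P) = 2*P*(139 + P) (J(P) = (2*P)*(139 + P) = 2*P*(139 + P))
(Q(s(-10)) + J(-156))*(-39334 + 29850) = (18*(-⅓*(-10)) + 2*(-156)*(139 - 156))*(-39334 + 29850) = (18*(10/3) + 2*(-156)*(-17))*(-9484) = (60 + 5304)*(-9484) = 5364*(-9484) = -50872176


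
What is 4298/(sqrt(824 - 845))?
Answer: -614*I*sqrt(21)/3 ≈ -937.9*I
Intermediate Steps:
4298/(sqrt(824 - 845)) = 4298/(sqrt(-21)) = 4298/((I*sqrt(21))) = 4298*(-I*sqrt(21)/21) = -614*I*sqrt(21)/3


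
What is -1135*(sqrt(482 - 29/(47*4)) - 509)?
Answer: 577715 - 1135*sqrt(4257589)/94 ≈ 5.5280e+5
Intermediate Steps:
-1135*(sqrt(482 - 29/(47*4)) - 509) = -1135*(sqrt(482 - 29/188) - 509) = -1135*(sqrt(90587/188) - 509) = -1135*(sqrt(4257589)/94 - 509) = -1135*(-509 + sqrt(4257589)/94) = 577715 - 1135*sqrt(4257589)/94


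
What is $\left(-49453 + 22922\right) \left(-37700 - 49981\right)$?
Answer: $2326264611$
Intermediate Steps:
$\left(-49453 + 22922\right) \left(-37700 - 49981\right) = \left(-26531\right) \left(-87681\right) = 2326264611$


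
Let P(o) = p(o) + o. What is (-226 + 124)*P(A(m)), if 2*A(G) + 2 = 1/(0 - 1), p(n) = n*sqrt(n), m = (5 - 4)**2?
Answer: 153 + 153*I*sqrt(6)/2 ≈ 153.0 + 187.39*I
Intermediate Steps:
m = 1 (m = 1**2 = 1)
p(n) = n**(3/2)
A(G) = -3/2 (A(G) = -1 + 1/(2*(0 - 1)) = -1 + (1/2)/(-1) = -1 + (1/2)*(-1) = -1 - 1/2 = -3/2)
P(o) = o + o**(3/2) (P(o) = o**(3/2) + o = o + o**(3/2))
(-226 + 124)*P(A(m)) = (-226 + 124)*(-3/2 + (-3/2)**(3/2)) = -102*(-3/2 - 3*I*sqrt(6)/4) = 153 + 153*I*sqrt(6)/2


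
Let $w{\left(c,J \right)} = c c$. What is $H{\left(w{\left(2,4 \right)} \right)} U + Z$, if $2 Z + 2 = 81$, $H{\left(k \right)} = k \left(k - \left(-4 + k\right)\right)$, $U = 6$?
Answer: $\frac{271}{2} \approx 135.5$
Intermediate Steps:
$w{\left(c,J \right)} = c^{2}$
$H{\left(k \right)} = 4 k$ ($H{\left(k \right)} = k 4 = 4 k$)
$Z = \frac{79}{2}$ ($Z = -1 + \frac{1}{2} \cdot 81 = -1 + \frac{81}{2} = \frac{79}{2} \approx 39.5$)
$H{\left(w{\left(2,4 \right)} \right)} U + Z = 4 \cdot 2^{2} \cdot 6 + \frac{79}{2} = 4 \cdot 4 \cdot 6 + \frac{79}{2} = 16 \cdot 6 + \frac{79}{2} = 96 + \frac{79}{2} = \frac{271}{2}$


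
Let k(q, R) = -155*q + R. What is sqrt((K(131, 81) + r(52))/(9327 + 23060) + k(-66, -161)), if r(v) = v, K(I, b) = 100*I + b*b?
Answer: 8*sqrt(165034241578)/32387 ≈ 100.35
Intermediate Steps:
K(I, b) = b**2 + 100*I (K(I, b) = 100*I + b**2 = b**2 + 100*I)
k(q, R) = R - 155*q
sqrt((K(131, 81) + r(52))/(9327 + 23060) + k(-66, -161)) = sqrt(((81**2 + 100*131) + 52)/(9327 + 23060) + (-161 - 155*(-66))) = sqrt(((6561 + 13100) + 52)/32387 + (-161 + 10230)) = sqrt((19661 + 52)*(1/32387) + 10069) = sqrt(19713*(1/32387) + 10069) = sqrt(19713/32387 + 10069) = sqrt(326124416/32387) = 8*sqrt(165034241578)/32387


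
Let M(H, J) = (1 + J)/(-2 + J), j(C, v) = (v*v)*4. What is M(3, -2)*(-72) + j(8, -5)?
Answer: 82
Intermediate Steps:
j(C, v) = 4*v² (j(C, v) = v²*4 = 4*v²)
M(H, J) = (1 + J)/(-2 + J)
M(3, -2)*(-72) + j(8, -5) = ((1 - 2)/(-2 - 2))*(-72) + 4*(-5)² = (-1/(-4))*(-72) + 4*25 = -¼*(-1)*(-72) + 100 = (¼)*(-72) + 100 = -18 + 100 = 82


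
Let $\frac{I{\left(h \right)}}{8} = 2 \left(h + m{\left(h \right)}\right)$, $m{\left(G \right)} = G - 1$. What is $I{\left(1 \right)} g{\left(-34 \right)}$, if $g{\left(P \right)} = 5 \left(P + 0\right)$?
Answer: $-2720$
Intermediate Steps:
$m{\left(G \right)} = -1 + G$
$I{\left(h \right)} = -16 + 32 h$ ($I{\left(h \right)} = 8 \cdot 2 \left(h + \left(-1 + h\right)\right) = 8 \cdot 2 \left(-1 + 2 h\right) = 8 \left(-2 + 4 h\right) = -16 + 32 h$)
$g{\left(P \right)} = 5 P$
$I{\left(1 \right)} g{\left(-34 \right)} = \left(-16 + 32 \cdot 1\right) 5 \left(-34\right) = \left(-16 + 32\right) \left(-170\right) = 16 \left(-170\right) = -2720$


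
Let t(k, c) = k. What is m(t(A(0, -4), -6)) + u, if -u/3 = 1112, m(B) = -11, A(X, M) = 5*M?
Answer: -3347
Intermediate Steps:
u = -3336 (u = -3*1112 = -3336)
m(t(A(0, -4), -6)) + u = -11 - 3336 = -3347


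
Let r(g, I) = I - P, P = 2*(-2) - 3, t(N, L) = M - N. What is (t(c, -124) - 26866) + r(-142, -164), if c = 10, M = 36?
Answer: -26997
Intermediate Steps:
t(N, L) = 36 - N
P = -7 (P = -4 - 3 = -7)
r(g, I) = 7 + I (r(g, I) = I - 1*(-7) = I + 7 = 7 + I)
(t(c, -124) - 26866) + r(-142, -164) = ((36 - 1*10) - 26866) + (7 - 164) = ((36 - 10) - 26866) - 157 = (26 - 26866) - 157 = -26840 - 157 = -26997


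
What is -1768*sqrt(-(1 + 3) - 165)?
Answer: -22984*I ≈ -22984.0*I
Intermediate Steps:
-1768*sqrt(-(1 + 3) - 165) = -1768*sqrt(-1*4 - 165) = -1768*sqrt(-4 - 165) = -22984*I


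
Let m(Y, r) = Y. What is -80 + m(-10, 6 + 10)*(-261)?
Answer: 2530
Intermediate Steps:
-80 + m(-10, 6 + 10)*(-261) = -80 - 10*(-261) = -80 + 2610 = 2530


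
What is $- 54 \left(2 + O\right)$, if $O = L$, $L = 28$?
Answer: $-1620$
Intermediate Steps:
$O = 28$
$- 54 \left(2 + O\right) = - 54 \left(2 + 28\right) = \left(-54\right) 30 = -1620$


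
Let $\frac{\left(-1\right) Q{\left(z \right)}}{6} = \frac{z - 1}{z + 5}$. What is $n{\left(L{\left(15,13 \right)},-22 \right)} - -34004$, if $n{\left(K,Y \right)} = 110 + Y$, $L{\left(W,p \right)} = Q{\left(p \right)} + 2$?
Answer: $34092$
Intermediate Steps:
$Q{\left(z \right)} = - \frac{6 \left(-1 + z\right)}{5 + z}$ ($Q{\left(z \right)} = - 6 \frac{z - 1}{z + 5} = - 6 \frac{-1 + z}{5 + z} = - \frac{6 \left(-1 + z\right)}{5 + z}$)
$L{\left(W,p \right)} = 2 + \frac{6 \left(1 - p\right)}{5 + p}$ ($L{\left(W,p \right)} = \frac{6 \left(1 - p\right)}{5 + p} + 2 = 2 + \frac{6 \left(1 - p\right)}{5 + p}$)
$n{\left(L{\left(15,13 \right)},-22 \right)} - -34004 = \left(110 - 22\right) - -34004 = 88 + 34004 = 34092$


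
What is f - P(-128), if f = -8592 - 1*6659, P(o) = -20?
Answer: -15231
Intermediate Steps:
f = -15251 (f = -8592 - 6659 = -15251)
f - P(-128) = -15251 - 1*(-20) = -15251 + 20 = -15231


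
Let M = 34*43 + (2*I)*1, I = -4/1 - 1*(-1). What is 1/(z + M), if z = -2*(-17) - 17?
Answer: 1/1473 ≈ 0.00067889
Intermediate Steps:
z = 17 (z = 34 - 17 = 17)
I = -3 (I = -4*1 + 1 = -4 + 1 = -3)
M = 1456 (M = 34*43 + (2*(-3))*1 = 1462 - 6*1 = 1462 - 6 = 1456)
1/(z + M) = 1/(17 + 1456) = 1/1473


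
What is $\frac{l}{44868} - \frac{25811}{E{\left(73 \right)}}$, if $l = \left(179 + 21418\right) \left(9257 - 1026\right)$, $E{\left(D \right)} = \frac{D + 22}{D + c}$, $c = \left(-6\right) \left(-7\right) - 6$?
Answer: $- \frac{36447973389}{1420820} \approx -25653.0$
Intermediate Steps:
$c = 36$ ($c = 42 - 6 = 36$)
$E{\left(D \right)} = \frac{22 + D}{36 + D}$ ($E{\left(D \right)} = \frac{D + 22}{D + 36} = \frac{22 + D}{36 + D}$)
$l = 177764907$ ($l = 21597 \cdot 8231 = 177764907$)
$\frac{l}{44868} - \frac{25811}{E{\left(73 \right)}} = \frac{177764907}{44868} - \frac{25811}{\frac{1}{36 + 73} \left(22 + 73\right)} = 177764907 \cdot \frac{1}{44868} - \frac{25811}{\frac{1}{109} \cdot 95} = \frac{59254969}{14956} - \frac{25811}{\frac{1}{109} \cdot 95} = \frac{59254969}{14956} - \frac{25811}{\frac{95}{109}} = \frac{59254969}{14956} - \frac{2813399}{95} = - \frac{36447973389}{1420820}$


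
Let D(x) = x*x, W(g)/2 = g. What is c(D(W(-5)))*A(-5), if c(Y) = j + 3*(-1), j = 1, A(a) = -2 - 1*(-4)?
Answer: -4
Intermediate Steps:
A(a) = 2 (A(a) = -2 + 4 = 2)
W(g) = 2*g
D(x) = x²
c(Y) = -2 (c(Y) = 1 + 3*(-1) = 1 - 3 = -2)
c(D(W(-5)))*A(-5) = -2*2 = -4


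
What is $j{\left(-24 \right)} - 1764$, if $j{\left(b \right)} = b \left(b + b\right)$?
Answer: $-612$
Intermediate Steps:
$j{\left(b \right)} = 2 b^{2}$ ($j{\left(b \right)} = b 2 b = 2 b^{2}$)
$j{\left(-24 \right)} - 1764 = 2 \left(-24\right)^{2} - 1764 = 2 \cdot 576 + \left(-2384 + 620\right) = 1152 - 1764 = -612$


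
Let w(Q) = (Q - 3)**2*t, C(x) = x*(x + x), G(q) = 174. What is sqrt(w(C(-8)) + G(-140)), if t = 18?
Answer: 4*sqrt(17589) ≈ 530.49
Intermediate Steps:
C(x) = 2*x**2 (C(x) = x*(2*x) = 2*x**2)
w(Q) = 18*(-3 + Q)**2 (w(Q) = (Q - 3)**2*18 = (-3 + Q)**2*18 = 18*(-3 + Q)**2)
sqrt(w(C(-8)) + G(-140)) = sqrt(18*(-3 + 2*(-8)**2)**2 + 174) = sqrt(18*(-3 + 2*64)**2 + 174) = sqrt(18*(-3 + 128)**2 + 174) = sqrt(18*125**2 + 174) = sqrt(18*15625 + 174) = sqrt(281250 + 174) = sqrt(281424) = 4*sqrt(17589)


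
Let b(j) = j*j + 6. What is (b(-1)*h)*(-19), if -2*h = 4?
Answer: 266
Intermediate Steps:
h = -2 (h = -½*4 = -2)
b(j) = 6 + j² (b(j) = j² + 6 = 6 + j²)
(b(-1)*h)*(-19) = ((6 + (-1)²)*(-2))*(-19) = ((6 + 1)*(-2))*(-19) = (7*(-2))*(-19) = -14*(-19) = 266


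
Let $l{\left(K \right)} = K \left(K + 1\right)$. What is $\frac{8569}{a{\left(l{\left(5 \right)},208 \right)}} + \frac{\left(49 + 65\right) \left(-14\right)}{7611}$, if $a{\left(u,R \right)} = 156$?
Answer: $\frac{21656561}{395772} \approx 54.72$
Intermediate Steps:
$l{\left(K \right)} = K \left(1 + K\right)$
$\frac{8569}{a{\left(l{\left(5 \right)},208 \right)}} + \frac{\left(49 + 65\right) \left(-14\right)}{7611} = \frac{8569}{156} + \frac{\left(49 + 65\right) \left(-14\right)}{7611} = 8569 \cdot \frac{1}{156} + 114 \left(-14\right) \frac{1}{7611} = \frac{8569}{156} - \frac{532}{2537} = \frac{21656561}{395772}$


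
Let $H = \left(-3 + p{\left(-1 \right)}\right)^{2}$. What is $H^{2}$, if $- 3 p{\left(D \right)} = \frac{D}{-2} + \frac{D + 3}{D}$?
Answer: $\frac{625}{16} \approx 39.063$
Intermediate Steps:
$p{\left(D \right)} = \frac{D}{6} - \frac{3 + D}{3 D}$ ($p{\left(D \right)} = - \frac{\frac{D}{-2} + \frac{D + 3}{D}}{3} = - \frac{D \left(- \frac{1}{2}\right) + \frac{3 + D}{D}}{3} = - \frac{- \frac{D}{2} + \frac{3 + D}{D}}{3} = \frac{D}{6} - \frac{3 + D}{3 D}$)
$H = \frac{25}{4}$ ($H = \left(-3 + \frac{-6 - \left(-2 - 1\right)}{6 \left(-1\right)}\right)^{2} = \left(-3 + \frac{1}{6} \left(-1\right) \left(-6 - -3\right)\right)^{2} = \left(-3 + \frac{1}{6} \left(-1\right) \left(-6 + 3\right)\right)^{2} = \left(-3 + \frac{1}{6} \left(-1\right) \left(-3\right)\right)^{2} = \left(-3 + \frac{1}{2}\right)^{2} = \left(- \frac{5}{2}\right)^{2} = \frac{25}{4} \approx 6.25$)
$H^{2} = \left(\frac{25}{4}\right)^{2} = \frac{625}{16}$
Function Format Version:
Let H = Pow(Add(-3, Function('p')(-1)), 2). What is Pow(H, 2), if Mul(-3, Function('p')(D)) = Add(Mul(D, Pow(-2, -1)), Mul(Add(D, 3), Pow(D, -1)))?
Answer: Rational(625, 16) ≈ 39.063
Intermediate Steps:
Function('p')(D) = Add(Mul(Rational(1, 6), D), Mul(Rational(-1, 3), Pow(D, -1), Add(3, D))) (Function('p')(D) = Mul(Rational(-1, 3), Add(Mul(D, Pow(-2, -1)), Mul(Add(D, 3), Pow(D, -1)))) = Mul(Rational(-1, 3), Add(Mul(D, Rational(-1, 2)), Mul(Add(3, D), Pow(D, -1)))) = Mul(Rational(-1, 3), Add(Mul(Rational(-1, 2), D), Mul(Pow(D, -1), Add(3, D)))) = Add(Mul(Rational(1, 6), D), Mul(Rational(-1, 3), Pow(D, -1), Add(3, D))))
H = Rational(25, 4) (H = Pow(Add(-3, Mul(Rational(1, 6), Pow(-1, -1), Add(-6, Mul(-1, Add(-2, -1))))), 2) = Pow(Add(-3, Mul(Rational(1, 6), -1, Add(-6, Mul(-1, -3)))), 2) = Pow(Add(-3, Mul(Rational(1, 6), -1, Add(-6, 3))), 2) = Pow(Add(-3, Mul(Rational(1, 6), -1, -3)), 2) = Pow(Add(-3, Rational(1, 2)), 2) = Pow(Rational(-5, 2), 2) = Rational(25, 4) ≈ 6.2500)
Pow(H, 2) = Pow(Rational(25, 4), 2) = Rational(625, 16)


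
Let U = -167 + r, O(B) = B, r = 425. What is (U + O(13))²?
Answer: 73441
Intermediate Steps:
U = 258 (U = -167 + 425 = 258)
(U + O(13))² = (258 + 13)² = 271² = 73441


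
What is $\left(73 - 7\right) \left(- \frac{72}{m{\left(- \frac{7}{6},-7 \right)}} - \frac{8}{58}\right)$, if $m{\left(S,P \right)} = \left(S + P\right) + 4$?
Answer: $\frac{820248}{725} \approx 1131.4$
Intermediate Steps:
$m{\left(S,P \right)} = 4 + P + S$ ($m{\left(S,P \right)} = \left(P + S\right) + 4 = 4 + P + S$)
$\left(73 - 7\right) \left(- \frac{72}{m{\left(- \frac{7}{6},-7 \right)}} - \frac{8}{58}\right) = \left(73 - 7\right) \left(- \frac{72}{4 - 7 - \frac{7}{6}} - \frac{8}{58}\right) = 66 \left(- \frac{72}{4 - 7 - \frac{7}{6}} - \frac{4}{29}\right) = 66 \left(- \frac{72}{- \frac{25}{6}} - \frac{4}{29}\right) = 66 \left(\left(-72\right) \left(- \frac{6}{25}\right) - \frac{4}{29}\right) = 66 \left(\frac{432}{25} - \frac{4}{29}\right) = 66 \cdot \frac{12428}{725} = \frac{820248}{725}$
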